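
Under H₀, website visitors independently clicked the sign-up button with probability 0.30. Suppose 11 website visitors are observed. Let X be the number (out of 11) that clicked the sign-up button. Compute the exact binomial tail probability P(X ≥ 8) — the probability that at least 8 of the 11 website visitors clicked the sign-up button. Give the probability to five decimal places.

X ~ Binomial(n=11, p=0.30).
P(X ≥ 8) = C(11,8)·0.30^8·0.70^3 + C(11,9)·0.30^9·0.70^2 + C(11,10)·0.30^10·0.70^1 + C(11,11)·0.30^11·0.70^0.
= 0.003713 + 0.000530 + 0.000045 + 0.000002 = 0.00429.

P = 0.00429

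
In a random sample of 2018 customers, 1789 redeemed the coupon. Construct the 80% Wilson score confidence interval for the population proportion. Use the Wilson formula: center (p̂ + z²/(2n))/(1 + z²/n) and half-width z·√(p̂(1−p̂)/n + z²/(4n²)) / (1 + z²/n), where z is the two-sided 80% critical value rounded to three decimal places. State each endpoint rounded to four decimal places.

(0.8772, 0.8953)

p̂ = 1789/2018 = 0.88652; z = 1.282, so z² = 1.643524.
Denominator 1 + z²/n = 1 + 1.643524/2018 = 1.000814.
Adjusted center: (0.88652 + z²/(2n))/1.000814 = 0.88621.
Radicand: p̂(1−p̂)/n + z²/(4n²) = 0.000049852 + 0.000000101 = 0.000049953.
Half-width = 1.282·√0.000049953/1.000814 = 0.00905.
CI: 0.88621 ± 0.00905 = (0.8772, 0.8953).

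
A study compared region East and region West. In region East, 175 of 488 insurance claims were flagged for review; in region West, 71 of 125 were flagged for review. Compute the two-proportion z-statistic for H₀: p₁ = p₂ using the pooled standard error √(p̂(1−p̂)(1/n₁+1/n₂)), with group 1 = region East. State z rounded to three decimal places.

z = -4.261

p̂₁ = 175/488 = 0.35861, p̂₂ = 71/125 = 0.56800.
Pooling: p̂ = 246/613 = 0.40131.
Pooled SE = √[0.2402593·0.01004918] ≈ 0.049137.
z = -0.20939/0.049137 = -4.261.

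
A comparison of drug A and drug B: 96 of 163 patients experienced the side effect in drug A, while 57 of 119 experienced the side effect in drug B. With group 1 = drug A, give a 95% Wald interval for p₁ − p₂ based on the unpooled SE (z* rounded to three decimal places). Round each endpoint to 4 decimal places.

p̂₁ = 0.58896, p̂₂ = 0.47899, so the observed difference is 0.10997.
SE = √(0.001485194 + 0.002097131) = √0.003582325 = 0.059853.
z* = 1.960 at the 95% level. Margin = 1.960·0.059853 = 0.11731.
So the interval runs from -0.0073 to 0.2273.

(-0.0073, 0.2273)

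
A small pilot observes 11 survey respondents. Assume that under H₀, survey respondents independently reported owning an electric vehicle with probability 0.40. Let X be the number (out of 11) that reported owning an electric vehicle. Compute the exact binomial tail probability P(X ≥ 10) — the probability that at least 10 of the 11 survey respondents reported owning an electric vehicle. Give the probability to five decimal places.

X is binomial with n = 11 and p = 0.40.
P(X ≥ 10) = C(11,10)·0.40^10·0.60^1 + C(11,11)·0.40^11·0.60^0.
= 0.000692 + 0.000042 = 0.00073.

P = 0.00073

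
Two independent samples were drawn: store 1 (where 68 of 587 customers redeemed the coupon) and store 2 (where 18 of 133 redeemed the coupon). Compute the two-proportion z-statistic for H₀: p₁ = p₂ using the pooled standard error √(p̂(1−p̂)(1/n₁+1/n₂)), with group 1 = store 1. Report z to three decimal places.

p̂₁ = 68/587 = 0.11584, p̂₂ = 18/133 = 0.13534.
Pooling: p̂ = 86/720 = 0.11944.
SE = √[p̂(1−p̂)(1/n₁+1/n₂)] = √[0.11944·0.88056·(1/587+1/133)] ≈ 0.031145.
z = -0.01950/0.031145 = -0.626.

z = -0.626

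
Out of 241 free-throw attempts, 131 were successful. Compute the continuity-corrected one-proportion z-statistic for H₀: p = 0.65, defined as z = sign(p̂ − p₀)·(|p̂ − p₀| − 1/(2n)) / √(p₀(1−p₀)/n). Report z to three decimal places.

z = -3.397

The sample proportion is 131/241 = 0.54357. p̂ − p₀ = -0.106432.
1/(2n) = 0.002075.
Corrected numerator: |-0.106432| − 0.002075 = 0.104357.
Under H₀, SE = √(p₀(1−p₀)/n) = √(0.65·0.35/241) = √0.000943983 = 0.030724.
z = (−)0.104357/0.030724 = -3.397.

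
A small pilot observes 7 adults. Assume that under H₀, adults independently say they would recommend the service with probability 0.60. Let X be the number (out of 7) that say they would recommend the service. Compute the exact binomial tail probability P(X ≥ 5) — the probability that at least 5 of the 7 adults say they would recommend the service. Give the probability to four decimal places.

P = 0.4199

X ~ Binomial(n=7, p=0.60).
P(X ≥ 5) = C(7,5)·0.60^5·0.40^2 + C(7,6)·0.60^6·0.40^1 + C(7,7)·0.60^7·0.40^0.
= 0.261274 + 0.130637 + 0.027994 = 0.4199.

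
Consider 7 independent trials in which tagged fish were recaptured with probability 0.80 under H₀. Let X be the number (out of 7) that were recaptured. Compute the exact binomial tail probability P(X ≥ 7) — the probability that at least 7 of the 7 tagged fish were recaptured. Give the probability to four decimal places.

X is binomial with n = 7 and p = 0.80.
P(X ≥ 7) = C(7,7)·0.80^7·0.20^0.
= 0.209715 = 0.2097.

P = 0.2097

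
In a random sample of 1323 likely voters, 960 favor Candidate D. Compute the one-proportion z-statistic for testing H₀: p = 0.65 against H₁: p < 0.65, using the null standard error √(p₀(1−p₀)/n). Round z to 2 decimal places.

z = 5.77

With x = 960 successes in n = 1323, p̂ = 0.72562.
Under H₀, SE = √(p₀(1−p₀)/n) = √(0.65·0.35/1323) = √0.000171958 = 0.013113.
z = (p̂ − p₀)/SE = (0.72562 − 0.65)/0.013113 = 5.77.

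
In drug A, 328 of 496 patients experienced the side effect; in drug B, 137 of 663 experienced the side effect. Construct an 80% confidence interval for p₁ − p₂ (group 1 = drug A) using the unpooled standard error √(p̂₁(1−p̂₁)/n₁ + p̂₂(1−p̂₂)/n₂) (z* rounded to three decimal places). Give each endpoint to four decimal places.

p̂₁ = 328/496 = 0.66129, p̂₂ = 137/663 = 0.20664; p̂₁ − p̂₂ = 0.45465.
Unpooled SE = √(p̂₁(1−p̂₁)/n₁ + p̂₂(1−p̂₂)/n₂) = √(0.000451584 + 0.000247267) = 0.026436.
z* = 1.282 at the 80% level. Margin of error = 0.03389.
So the interval runs from 0.4208 to 0.4885.

(0.4208, 0.4885)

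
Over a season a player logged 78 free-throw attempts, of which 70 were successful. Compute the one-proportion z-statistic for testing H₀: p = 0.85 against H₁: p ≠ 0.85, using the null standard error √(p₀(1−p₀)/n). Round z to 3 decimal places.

The sample proportion is 70/78 = 0.89744.
Null standard error: √(0.85·0.15/78) = √0.001634615 = 0.040430.
z = (0.89744 − 0.85)/0.040430 = 0.04744/0.040430 = 1.173.

z = 1.173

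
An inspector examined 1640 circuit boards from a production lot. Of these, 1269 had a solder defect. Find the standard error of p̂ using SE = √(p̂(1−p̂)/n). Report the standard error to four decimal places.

With x = 1269 successes in n = 1640, p̂ = 0.77378.
p̂(1−p̂) = 0.175045.
Dividing by n and taking the root: √0.000106735 = 0.0103.

SE = 0.0103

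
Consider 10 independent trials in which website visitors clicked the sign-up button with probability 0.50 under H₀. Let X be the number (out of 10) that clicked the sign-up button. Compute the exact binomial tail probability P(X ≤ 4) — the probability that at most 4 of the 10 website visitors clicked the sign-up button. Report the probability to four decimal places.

X is binomial with n = 10 and p = 0.50.
P(X ≤ 4) = Σ_{j=0}^{4} C(10,j)·0.50^j·0.50^{10−j}.
= 0.000977 + 0.009766 + 0.043945 + 0.117188 + 0.205078 = 0.3770.

P = 0.3770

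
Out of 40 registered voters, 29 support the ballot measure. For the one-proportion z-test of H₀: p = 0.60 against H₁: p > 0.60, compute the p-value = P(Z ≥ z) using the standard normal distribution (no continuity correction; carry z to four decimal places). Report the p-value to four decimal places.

p̂ = 29/40 = 0.72500.
SE₀ = √(0.60·0.40/40) = 0.077460.
z = (p̂ − p₀)/SE = (29/40 − 0.60)/0.077460 ≈ 1.6137.
From the standard normal, P(Z ≥ z) = 0.0533.

p-value = 0.0533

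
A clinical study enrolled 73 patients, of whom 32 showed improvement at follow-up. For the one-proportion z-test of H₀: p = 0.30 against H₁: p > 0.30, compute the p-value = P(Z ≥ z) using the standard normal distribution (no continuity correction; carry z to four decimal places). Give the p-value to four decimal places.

p-value = 0.0049

p̂ = 32/73 = 0.43836.
Under H₀, SE = √(p₀(1−p₀)/n) = √(0.30·0.70/73) = √0.002876712 = 0.053635.
z = (p̂ − p₀)/SE = (32/73 − 0.30)/0.053635 ≈ 2.5796.
p-value = P(Z ≥ z) with z = 2.5796 → 0.0049.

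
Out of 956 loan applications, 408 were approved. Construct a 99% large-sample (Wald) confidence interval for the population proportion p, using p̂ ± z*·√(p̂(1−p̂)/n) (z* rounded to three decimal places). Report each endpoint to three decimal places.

With x = 408 successes in n = 956, p̂ = 0.42678.
Standard error of p̂: √(0.244639/956) = √0.000255898 = 0.015997.
z* = 2.576 at the 99% level.
Margin = 2.576·0.015997 = 0.04121.
So the interval runs from 0.386 to 0.468.

(0.386, 0.468)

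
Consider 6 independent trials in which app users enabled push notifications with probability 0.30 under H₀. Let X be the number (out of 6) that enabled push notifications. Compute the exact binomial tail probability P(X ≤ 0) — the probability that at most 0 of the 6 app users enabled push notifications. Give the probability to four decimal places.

X ~ Binomial(n=6, p=0.30).
P(X ≤ 0) = C(6,0)·0.30^0·0.70^6.
= 0.117649 = 0.1176.

P = 0.1176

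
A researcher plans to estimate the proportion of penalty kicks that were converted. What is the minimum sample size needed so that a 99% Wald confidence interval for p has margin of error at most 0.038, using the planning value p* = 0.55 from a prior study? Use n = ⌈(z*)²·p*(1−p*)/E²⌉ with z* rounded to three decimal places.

The 99% critical value is z* = 2.576.
p*(1−p*) = 0.2475.
Required n before rounding: 6.635776 × 0.2475 / 0.038² = 1137.365.
⌈1137.365⌉ = 1138.

n = 1138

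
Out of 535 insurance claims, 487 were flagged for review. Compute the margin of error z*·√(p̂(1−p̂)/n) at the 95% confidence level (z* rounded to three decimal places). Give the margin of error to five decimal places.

ME = 0.02422

The sample proportion is 487/535 = 0.91028.
SE(p̂) = √(0.91028·0.08972/535) = 0.012355.
For 95% confidence, z* = 1.960.
So ME = 0.02422.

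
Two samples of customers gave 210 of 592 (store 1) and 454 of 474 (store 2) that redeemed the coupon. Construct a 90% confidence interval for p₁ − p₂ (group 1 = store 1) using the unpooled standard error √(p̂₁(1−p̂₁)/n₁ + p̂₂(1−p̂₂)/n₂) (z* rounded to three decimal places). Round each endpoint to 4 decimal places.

(-0.6388, -0.5673)

p̂₁ = 0.35473, p̂₂ = 0.95781, so the observed difference is -0.60308.
SE = √(0.000386650 + 0.000085261) = √0.000471911 = 0.021724.
The 90% critical value is z* = 1.645. Margin = 1.645·0.021724 = 0.03574.
CI: -0.60308 ± 0.03574 = (-0.6388, -0.5673).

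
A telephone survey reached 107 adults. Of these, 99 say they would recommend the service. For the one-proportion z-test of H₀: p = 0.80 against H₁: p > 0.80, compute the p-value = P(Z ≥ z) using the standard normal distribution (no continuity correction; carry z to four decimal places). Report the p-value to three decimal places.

p-value = 0.001

p̂ = 99/107 = 0.92523.
SE₀ = √(0.80·0.20/107) = 0.038669.
Test statistic (full precision, shown to 4 dp): z = (99/107 − 0.80)/SE₀ ≈ 3.2386.
p-value = P(Z ≥ z) with z = 3.2386 → 0.001.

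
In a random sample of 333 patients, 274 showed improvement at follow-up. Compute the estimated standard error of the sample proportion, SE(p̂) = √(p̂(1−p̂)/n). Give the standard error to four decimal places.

SE = 0.0209

With x = 274 successes in n = 333, p̂ = 0.82282.
p̂(1−p̂) = 0.82282·0.17718 = 0.145787.
SE = √(0.145787/333) = 0.0209.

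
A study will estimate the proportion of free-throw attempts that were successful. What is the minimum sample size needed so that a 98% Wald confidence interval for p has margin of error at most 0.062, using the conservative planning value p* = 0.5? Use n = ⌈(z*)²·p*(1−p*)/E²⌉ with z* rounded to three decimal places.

n = 352

The 98% critical value is z* = 2.326.
p*(1−p*) = 0.2500.
(z*)²·p*(1−p*)/E² = 5.410276·0.2500/0.003844 = 351.865.
⌈351.865⌉ = 352.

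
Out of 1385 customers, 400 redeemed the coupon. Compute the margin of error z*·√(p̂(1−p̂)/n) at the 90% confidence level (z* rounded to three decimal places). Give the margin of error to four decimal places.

With x = 400 successes in n = 1385, p̂ = 0.28881.
SE(p̂) = √(0.28881·0.71119/1385) = 0.012178.
z* = 1.645 at the 90% level.
So ME = 0.0200.

ME = 0.0200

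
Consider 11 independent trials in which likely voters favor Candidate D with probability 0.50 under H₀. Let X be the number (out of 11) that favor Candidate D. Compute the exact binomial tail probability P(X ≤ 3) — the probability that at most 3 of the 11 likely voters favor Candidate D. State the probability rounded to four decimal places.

P = 0.1133

X ~ Binomial(n=11, p=0.50).
P(X ≤ 3) = C(11,0)·0.50^0·0.50^11 + C(11,1)·0.50^1·0.50^10 + C(11,2)·0.50^2·0.50^9 + C(11,3)·0.50^3·0.50^8.
= 0.000488 + 0.005371 + 0.026855 + 0.080566 = 0.1133.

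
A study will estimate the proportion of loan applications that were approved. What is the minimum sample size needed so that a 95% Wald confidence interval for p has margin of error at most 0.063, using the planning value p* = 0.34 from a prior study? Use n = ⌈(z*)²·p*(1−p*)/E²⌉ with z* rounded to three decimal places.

n = 218

The 95% critical value is z* = 1.960.
p*(1−p*) = 0.34·0.66 = 0.2244.
(z*)²·p*(1−p*)/E² = 3.841600·0.2244/0.003969 = 217.197.
Rounding up, n = 218.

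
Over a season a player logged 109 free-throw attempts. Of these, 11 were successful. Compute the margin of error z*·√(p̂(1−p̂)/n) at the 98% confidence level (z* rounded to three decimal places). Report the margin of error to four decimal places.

ME = 0.0671

With x = 11 successes in n = 109, p̂ = 0.10092.
SE(p̂) = √(0.10092·0.89908/109) = 0.028852.
The 98% critical value is z* = 2.326.
Margin of error = z*·SE = 2.326 × 0.028852 = 0.0671.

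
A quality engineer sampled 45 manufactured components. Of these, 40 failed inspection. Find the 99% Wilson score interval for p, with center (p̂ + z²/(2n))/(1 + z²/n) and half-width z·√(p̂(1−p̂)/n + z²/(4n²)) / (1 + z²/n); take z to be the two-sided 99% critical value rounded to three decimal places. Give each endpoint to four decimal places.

(0.7157, 0.9622)

Here p̂ = 40/45 = 0.88889 and z = 2.576 (z² = 6.635776).
1 + z²/n = 1.147462.
Adjusted center: (0.88889 + z²/(2n))/1.147462 = 0.83891.
Radicand: p̂(1−p̂)/n + z²/(4n²) = 0.002194787 + 0.000819232 = 0.003014019.
Half-width = 2.576·√0.003014019/1.147462 = 0.12325.
So the interval runs from 0.7157 to 0.9622.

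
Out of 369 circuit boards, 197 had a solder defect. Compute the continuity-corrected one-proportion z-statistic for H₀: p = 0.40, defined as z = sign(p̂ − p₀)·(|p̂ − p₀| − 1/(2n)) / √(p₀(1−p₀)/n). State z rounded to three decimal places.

The sample proportion is 197/369 = 0.53388. p̂ − p₀ = 0.133875.
1/(2n) = 0.001355.
Corrected numerator: |0.133875| − 0.001355 = 0.132520.
Null standard error: √(0.40·0.60/369) = √0.000650407 = 0.025503.
z = (+)0.132520/0.025503 = 5.196.

z = 5.196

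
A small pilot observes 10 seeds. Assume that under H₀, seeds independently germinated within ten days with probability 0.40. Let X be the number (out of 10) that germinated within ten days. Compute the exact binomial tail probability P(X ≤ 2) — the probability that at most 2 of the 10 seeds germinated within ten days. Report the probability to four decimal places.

X ~ Binomial(n=10, p=0.40).
P(X ≤ 2) = C(10,0)·0.40^0·0.60^10 + C(10,1)·0.40^1·0.60^9 + C(10,2)·0.40^2·0.60^8.
= 0.006047 + 0.040311 + 0.120932 = 0.1673.

P = 0.1673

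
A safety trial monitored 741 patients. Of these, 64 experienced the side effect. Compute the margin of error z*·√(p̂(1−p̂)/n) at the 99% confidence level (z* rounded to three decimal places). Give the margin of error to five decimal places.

With x = 64 successes in n = 741, p̂ = 0.08637.
SE = √(p̂(1−p̂)/n) = √(0.078910/741) = 0.010319.
For 99% confidence, z* = 2.576.
So ME = 0.02658.

ME = 0.02658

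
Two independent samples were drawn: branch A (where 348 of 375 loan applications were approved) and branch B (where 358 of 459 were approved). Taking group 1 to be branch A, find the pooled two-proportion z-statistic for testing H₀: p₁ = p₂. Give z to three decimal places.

Sample proportions: p̂₁ = 348/375 = 0.92800 and p̂₂ = 358/459 = 0.77996.
Pooling: p̂ = 706/834 = 0.84652.
SE = √[p̂(1−p̂)(1/n₁+1/n₂)] = √[0.84652·0.15348·(1/375+1/459)] ≈ 0.025090.
z = (p̂₁ − p̂₂)/SE = (0.92800 − 0.77996)/0.025090 = 0.14804/0.025090 = 5.900.

z = 5.900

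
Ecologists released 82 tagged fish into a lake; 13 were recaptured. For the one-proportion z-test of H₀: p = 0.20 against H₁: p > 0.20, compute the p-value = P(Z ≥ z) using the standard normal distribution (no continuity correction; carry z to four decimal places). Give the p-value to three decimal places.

p-value = 0.826

With x = 13 successes in n = 82, p̂ = 0.15854.
SE₀ = √(0.20·0.80/82) = 0.044173.
z = (p̂ − p₀)/SE = (13/82 − 0.20)/0.044173 ≈ -0.9387.
p-value = P(Z ≥ z) with z = -0.9387 → 0.826.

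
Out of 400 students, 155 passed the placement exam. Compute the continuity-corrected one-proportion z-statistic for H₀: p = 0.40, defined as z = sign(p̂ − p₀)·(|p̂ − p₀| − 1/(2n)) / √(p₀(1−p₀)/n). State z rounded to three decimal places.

z = -0.459

With x = 155 successes in n = 400, p̂ = 0.38750. p̂ − p₀ = -0.012500.
Continuity correction 1/(2n) = 1/800 = 0.001250.
Corrected numerator: |-0.012500| − 0.001250 = 0.011250.
SE₀ = √(0.40·0.60/400) = 0.024495.
z = −0.011250/0.024495 = -0.459.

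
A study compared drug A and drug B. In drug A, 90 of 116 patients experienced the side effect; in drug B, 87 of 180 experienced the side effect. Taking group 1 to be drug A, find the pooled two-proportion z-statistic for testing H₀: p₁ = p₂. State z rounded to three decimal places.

p̂₁ = 90/116 = 0.77586, p̂₂ = 87/180 = 0.48333.
Pooling: p̂ = 177/296 = 0.59797.
Pooled SE = √[0.2404013·0.01417625] ≈ 0.058378.
z = 0.29253/0.058378 = 5.011.

z = 5.011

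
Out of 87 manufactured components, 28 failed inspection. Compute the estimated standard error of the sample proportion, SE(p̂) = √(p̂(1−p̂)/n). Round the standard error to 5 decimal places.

SE = 0.05009

p̂ = 28/87 = 0.32184.
p̂(1−p̂) = 0.218259.
SE = √(0.218259/87) = 0.05009.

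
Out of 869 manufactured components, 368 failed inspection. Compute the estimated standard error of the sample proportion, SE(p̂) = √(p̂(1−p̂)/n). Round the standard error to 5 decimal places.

The sample proportion is 368/869 = 0.42348.
p̂(1−p̂) = 0.42348·0.57652 = 0.244145.
SE = √(0.244145/869) = 0.01676.

SE = 0.01676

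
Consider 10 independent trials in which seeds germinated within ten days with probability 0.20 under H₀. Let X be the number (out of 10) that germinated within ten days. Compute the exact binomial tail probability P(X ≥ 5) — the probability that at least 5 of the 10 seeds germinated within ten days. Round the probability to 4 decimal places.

P = 0.0328

X ~ Binomial(n=10, p=0.20).
P(X ≥ 5) = Σ_{j=5}^{10} C(10,j)·0.20^j·0.80^{10−j}.
= 0.026424 + 0.005505 + 0.000786 + 0.000074 + 0.000004 + 0.000000 = 0.0328.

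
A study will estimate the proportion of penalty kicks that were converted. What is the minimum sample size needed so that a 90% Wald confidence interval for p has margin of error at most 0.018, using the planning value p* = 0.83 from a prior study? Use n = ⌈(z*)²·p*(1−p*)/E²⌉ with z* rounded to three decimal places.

For 90% confidence, z* = 1.645.
p*(1−p*) = 0.1411.
(z*)²·p*(1−p*)/E² = 2.706025·0.1411/0.000324 = 1178.457.
Rounding up, n = 1179.

n = 1179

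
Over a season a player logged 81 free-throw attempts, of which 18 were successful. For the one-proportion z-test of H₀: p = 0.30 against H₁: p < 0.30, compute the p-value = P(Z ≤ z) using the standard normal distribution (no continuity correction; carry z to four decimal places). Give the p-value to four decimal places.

p-value = 0.0633

p̂ = 18/81 = 0.22222.
Null standard error: √(0.30·0.70/81) = √0.002592593 = 0.050918.
Test statistic (full precision, shown to 4 dp): z = (18/81 − 0.30)/SE₀ ≈ -1.5275.
p-value = P(Z ≤ z) with z = -1.5275 → 0.0633.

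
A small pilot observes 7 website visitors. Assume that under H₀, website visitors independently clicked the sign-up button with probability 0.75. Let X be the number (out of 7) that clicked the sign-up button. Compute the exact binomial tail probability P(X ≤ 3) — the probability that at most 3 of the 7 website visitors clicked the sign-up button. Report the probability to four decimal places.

X ~ Binomial(n=7, p=0.75).
P(X ≤ 3) = C(7,0)·0.75^0·0.25^7 + C(7,1)·0.75^1·0.25^6 + C(7,2)·0.75^2·0.25^5 + C(7,3)·0.75^3·0.25^4.
= 0.000061 + 0.001282 + 0.011536 + 0.057678 = 0.0706.

P = 0.0706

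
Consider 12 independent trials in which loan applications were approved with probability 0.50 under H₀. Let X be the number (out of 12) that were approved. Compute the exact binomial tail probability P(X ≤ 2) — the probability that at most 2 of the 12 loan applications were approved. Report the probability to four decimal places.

P = 0.0193

X ~ Binomial(n=12, p=0.50).
P(X ≤ 2) = C(12,0)·0.50^0·0.50^12 + C(12,1)·0.50^1·0.50^11 + C(12,2)·0.50^2·0.50^10.
= 0.000244 + 0.002930 + 0.016113 = 0.0193.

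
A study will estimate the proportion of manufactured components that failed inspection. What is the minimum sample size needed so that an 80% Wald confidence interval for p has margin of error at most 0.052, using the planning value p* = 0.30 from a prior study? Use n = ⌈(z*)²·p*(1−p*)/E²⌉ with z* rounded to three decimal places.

z* = 1.282 at the 80% level.
p*(1−p*) = 0.2100.
(z*)²·p*(1−p*)/E² = 1.643524·0.2100/0.002704 = 127.641.
⌈127.641⌉ = 128.

n = 128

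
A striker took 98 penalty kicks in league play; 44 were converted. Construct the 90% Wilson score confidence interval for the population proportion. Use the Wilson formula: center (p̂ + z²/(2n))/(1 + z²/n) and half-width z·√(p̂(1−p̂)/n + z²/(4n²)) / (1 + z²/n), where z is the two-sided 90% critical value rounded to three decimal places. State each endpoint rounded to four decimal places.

p̂ = 44/98 = 0.44898; z = 1.645, so z² = 2.706025.
1 + z²/n = 1.027613.
Adjusted center: (0.44898 + z²/(2n))/1.027613 = 0.45035.
Radicand: p̂(1−p̂)/n + z²/(4n²) = 0.002524458 + 0.000070440 = 0.002594898.
Half-width = 1.645·√0.002594898/1.027613 = 0.08154.
CI: 0.45035 ± 0.08154 = (0.3688, 0.5319).

(0.3688, 0.5319)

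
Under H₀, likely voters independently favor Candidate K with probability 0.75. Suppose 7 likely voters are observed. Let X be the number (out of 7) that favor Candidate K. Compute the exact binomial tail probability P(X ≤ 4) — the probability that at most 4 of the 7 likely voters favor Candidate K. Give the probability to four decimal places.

P = 0.2436

X is binomial with n = 7 and p = 0.75.
P(X ≤ 4) = Σ_{j=0}^{4} C(7,j)·0.75^j·0.25^{7−j}.
= 0.000061 + 0.001282 + 0.011536 + 0.057678 + 0.173035 = 0.2436.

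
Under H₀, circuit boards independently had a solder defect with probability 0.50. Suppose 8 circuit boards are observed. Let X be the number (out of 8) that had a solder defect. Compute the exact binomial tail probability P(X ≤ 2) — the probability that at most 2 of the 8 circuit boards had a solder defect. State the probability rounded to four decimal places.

P = 0.1445

X is binomial with n = 8 and p = 0.50.
P(X ≤ 2) = C(8,0)·0.50^0·0.50^8 + C(8,1)·0.50^1·0.50^7 + C(8,2)·0.50^2·0.50^6.
= 0.003906 + 0.031250 + 0.109375 = 0.1445.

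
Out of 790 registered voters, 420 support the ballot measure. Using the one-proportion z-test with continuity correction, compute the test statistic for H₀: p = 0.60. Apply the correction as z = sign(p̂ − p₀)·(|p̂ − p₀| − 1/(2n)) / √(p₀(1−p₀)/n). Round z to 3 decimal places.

The sample proportion is 420/790 = 0.53165. p̂ − p₀ = -0.068354.
Continuity correction 1/(2n) = 1/1580 = 0.000633.
Corrected numerator: |-0.068354| − 0.000633 = 0.067721.
Under H₀, SE = √(p₀(1−p₀)/n) = √(0.60·0.40/790) = √0.000303797 = 0.017430.
z = (−)0.067721/0.017430 = -3.885.

z = -3.885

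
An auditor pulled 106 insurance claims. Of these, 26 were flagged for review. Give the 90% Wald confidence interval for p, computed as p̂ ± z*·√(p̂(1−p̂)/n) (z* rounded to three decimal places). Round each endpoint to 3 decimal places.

(0.177, 0.314)

Sample proportion p̂ = 26/106 = 0.24528.
Standard error of p̂: √(0.185119/106) = √0.001746408 = 0.041790.
For 90% confidence, z* = 1.645.
Margin of error: 1.645 × 0.041790 = 0.06874.
CI: 0.24528 ± 0.06874 = (0.177, 0.314).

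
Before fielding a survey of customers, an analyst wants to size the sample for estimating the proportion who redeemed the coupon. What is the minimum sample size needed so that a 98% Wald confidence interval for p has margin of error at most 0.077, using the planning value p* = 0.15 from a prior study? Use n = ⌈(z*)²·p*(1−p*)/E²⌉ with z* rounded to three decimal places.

n = 117

For 98% confidence, z* = 2.326.
p*(1−p*) = 0.1275.
(z*)²·p*(1−p*)/E² = 5.410276·0.1275/0.005929 = 116.345.
⌈116.345⌉ = 117.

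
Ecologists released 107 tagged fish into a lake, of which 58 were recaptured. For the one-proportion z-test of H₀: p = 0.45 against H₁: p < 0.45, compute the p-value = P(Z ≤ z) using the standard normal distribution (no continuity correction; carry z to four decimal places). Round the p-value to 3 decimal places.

p-value = 0.972

p̂ = 58/107 = 0.54206.
SE₀ = √(0.45·0.55/107) = 0.048095.
Test statistic (full precision, shown to 4 dp): z = (58/107 − 0.45)/SE₀ ≈ 1.9141.
From the standard normal, P(Z ≤ z) = 0.972.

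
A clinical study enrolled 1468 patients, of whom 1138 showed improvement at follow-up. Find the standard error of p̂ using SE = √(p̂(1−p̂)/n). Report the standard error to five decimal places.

Sample proportion p̂ = 1138/1468 = 0.77520.
p̂(1−p̂) = 0.77520·0.22480 = 0.174265.
SE = √(0.174265/1468) = √0.000118709 = 0.01090.

SE = 0.01090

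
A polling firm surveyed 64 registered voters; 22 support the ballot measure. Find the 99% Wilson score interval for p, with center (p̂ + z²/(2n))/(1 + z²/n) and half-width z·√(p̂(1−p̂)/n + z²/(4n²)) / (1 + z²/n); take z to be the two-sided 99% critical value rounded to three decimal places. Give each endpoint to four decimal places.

(0.2121, 0.5047)

Here p̂ = 22/64 = 0.34375 and z = 2.576 (z² = 6.635776).
1 + z²/n = 1.103684.
Adjusted center: (0.34375 + z²/(2n))/1.103684 = 0.35843.
Radicand: p̂(1−p̂)/n + z²/(4n²) = 0.003524780 + 0.000405016 = 0.003929796.
Half-width = z·√(radicand)/denom = 2.576·0.062688/1.103684 = 0.14631.
CI: 0.35843 ± 0.14631 = (0.2121, 0.5047).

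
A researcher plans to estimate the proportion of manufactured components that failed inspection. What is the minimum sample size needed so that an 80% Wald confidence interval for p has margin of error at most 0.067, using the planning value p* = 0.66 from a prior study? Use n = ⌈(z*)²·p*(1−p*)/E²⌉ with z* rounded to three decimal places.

z* = 1.282 at the 80% level.
p*(1−p*) = 0.66·0.34 = 0.2244.
Required n before rounding: 1.643524 × 0.2244 / 0.067² = 82.158.
Rounding up, n = 83.

n = 83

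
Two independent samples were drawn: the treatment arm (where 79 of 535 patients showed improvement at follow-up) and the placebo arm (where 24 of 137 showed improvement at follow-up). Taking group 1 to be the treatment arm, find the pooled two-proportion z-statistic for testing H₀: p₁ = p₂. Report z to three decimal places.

p̂₁ = 79/535 = 0.14766, p̂₂ = 24/137 = 0.17518.
Pooling: p̂ = 103/672 = 0.15327.
Pooled SE = √[0.1297809·0.00916843] ≈ 0.034495.
z = (p̂₁ − p̂₂)/SE = (0.14766 − 0.17518)/0.034495 = -0.02752/0.034495 = -0.798.

z = -0.798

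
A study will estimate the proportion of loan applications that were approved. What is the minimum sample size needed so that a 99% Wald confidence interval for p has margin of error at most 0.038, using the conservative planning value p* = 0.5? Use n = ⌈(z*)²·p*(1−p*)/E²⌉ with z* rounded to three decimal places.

n = 1149

The 99% critical value is z* = 2.576.
p*(1−p*) = 0.50·0.50 = 0.2500.
Required n before rounding: 6.635776 × 0.2500 / 0.038² = 1148.853.
⌈1148.853⌉ = 1149.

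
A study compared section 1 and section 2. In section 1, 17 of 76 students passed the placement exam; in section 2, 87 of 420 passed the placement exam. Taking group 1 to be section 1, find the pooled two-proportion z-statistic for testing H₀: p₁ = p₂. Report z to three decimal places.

z = 0.326

p̂₁ = 17/76 = 0.22368, p̂₂ = 87/420 = 0.20714.
Pooling: p̂ = 104/496 = 0.20968.
Pooled SE = √[0.1657128·0.01553885] ≈ 0.050744.
z = 0.01654/0.050744 = 0.326.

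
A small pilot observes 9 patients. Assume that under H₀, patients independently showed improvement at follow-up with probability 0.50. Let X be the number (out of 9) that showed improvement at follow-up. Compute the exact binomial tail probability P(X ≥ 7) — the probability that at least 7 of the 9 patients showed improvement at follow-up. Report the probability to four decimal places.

X is binomial with n = 9 and p = 0.50.
P(X ≥ 7) = C(9,7)·0.50^7·0.50^2 + C(9,8)·0.50^8·0.50^1 + C(9,9)·0.50^9·0.50^0.
= 0.070312 + 0.017578 + 0.001953 = 0.0898.

P = 0.0898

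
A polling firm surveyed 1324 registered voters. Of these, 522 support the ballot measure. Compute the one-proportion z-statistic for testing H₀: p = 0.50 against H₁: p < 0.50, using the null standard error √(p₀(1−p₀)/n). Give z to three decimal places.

z = -7.695

The sample proportion is 522/1324 = 0.39426.
Under H₀, SE = √(p₀(1−p₀)/n) = √(0.50·0.50/1324) = √0.000188822 = 0.013741.
z = (p̂ − p₀)/SE = (0.39426 − 0.50)/0.013741 = -7.695.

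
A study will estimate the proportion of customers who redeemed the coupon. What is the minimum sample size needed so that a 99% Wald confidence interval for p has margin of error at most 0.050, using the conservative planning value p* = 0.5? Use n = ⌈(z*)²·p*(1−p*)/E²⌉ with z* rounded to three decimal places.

n = 664

The 99% critical value is z* = 2.576.
p*(1−p*) = 0.2500.
Required n before rounding: 6.635776 × 0.2500 / 0.050² = 663.578.
⌈663.578⌉ = 664.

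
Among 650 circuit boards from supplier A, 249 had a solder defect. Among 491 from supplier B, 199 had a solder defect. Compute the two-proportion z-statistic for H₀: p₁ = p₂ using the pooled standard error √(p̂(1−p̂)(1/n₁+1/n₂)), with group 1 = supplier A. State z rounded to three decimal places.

Sample proportions: p̂₁ = 249/650 = 0.38308 and p̂₂ = 199/491 = 0.40530.
Pooled p̂ = (249+199)/(650+491) = 448/1141 = 0.39264.
SE = √[p̂(1−p̂)(1/n₁+1/n₂)] = √[0.39264·0.60736·(1/650+1/491)] ≈ 0.029199.
z = (p̂₁ − p̂₂)/SE = (0.38308 − 0.40530)/0.029199 = -0.02222/0.029199 = -0.761.

z = -0.761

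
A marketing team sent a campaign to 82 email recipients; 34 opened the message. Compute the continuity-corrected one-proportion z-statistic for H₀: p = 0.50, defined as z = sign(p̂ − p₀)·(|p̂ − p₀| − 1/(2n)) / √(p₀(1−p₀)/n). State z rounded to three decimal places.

With x = 34 successes in n = 82, p̂ = 0.41463. p̂ − p₀ = -0.085366.
Continuity correction 1/(2n) = 1/164 = 0.006098.
Corrected numerator: |-0.085366| − 0.006098 = 0.079268.
Under H₀, SE = √(p₀(1−p₀)/n) = √(0.50·0.50/82) = √0.003048780 = 0.055216.
z = −0.079268/0.055216 = -1.436.

z = -1.436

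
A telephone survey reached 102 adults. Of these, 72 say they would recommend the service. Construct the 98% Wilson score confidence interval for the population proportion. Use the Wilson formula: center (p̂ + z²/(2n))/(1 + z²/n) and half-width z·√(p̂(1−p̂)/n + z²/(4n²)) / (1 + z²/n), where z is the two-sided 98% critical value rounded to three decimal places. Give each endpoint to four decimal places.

Here p̂ = 72/102 = 0.70588 and z = 2.326 (z² = 5.410276).
1 + z²/n = 1.053042.
Adjusted center: (0.70588 + z²/(2n))/1.053042 = 0.69551.
Radicand: p̂(1−p̂)/n + z²/(4n²) = 0.002035416 + 0.000130005 = 0.002165421.
Half-width = z·√(radicand)/denom = 2.326·0.046534/1.053042 = 0.10279.
So the interval runs from 0.5927 to 0.7983.

(0.5927, 0.7983)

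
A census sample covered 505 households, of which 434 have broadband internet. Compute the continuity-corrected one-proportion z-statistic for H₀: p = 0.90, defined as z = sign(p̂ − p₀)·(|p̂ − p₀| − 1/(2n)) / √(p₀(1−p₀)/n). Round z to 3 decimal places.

z = -2.967

Sample proportion p̂ = 434/505 = 0.85941. p̂ − p₀ = -0.040594.
Continuity correction 1/(2n) = 1/1010 = 0.000990.
Corrected numerator: |-0.040594| − 0.000990 = 0.039604.
SE₀ = √(0.90·0.10/505) = 0.013350.
z = −0.039604/0.013350 = -2.967.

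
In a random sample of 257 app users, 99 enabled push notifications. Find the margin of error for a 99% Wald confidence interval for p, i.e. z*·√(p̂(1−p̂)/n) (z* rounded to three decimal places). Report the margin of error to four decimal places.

Sample proportion p̂ = 99/257 = 0.38521.
SE = √(p̂(1−p̂)/n) = √(0.236824/257) = 0.030356.
For 99% confidence, z* = 2.576.
So ME = 0.0782.

ME = 0.0782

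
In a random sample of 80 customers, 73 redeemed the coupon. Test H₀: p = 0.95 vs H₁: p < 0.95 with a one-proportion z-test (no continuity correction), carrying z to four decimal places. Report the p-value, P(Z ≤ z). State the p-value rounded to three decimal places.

p-value = 0.062

p̂ = 73/80 = 0.91250.
Null standard error: √(0.95·0.05/80) = √0.000593750 = 0.024367.
Test statistic (full precision, shown to 4 dp): z = (73/80 − 0.95)/SE₀ ≈ -1.5390.
From the standard normal, P(Z ≤ z) = 0.062.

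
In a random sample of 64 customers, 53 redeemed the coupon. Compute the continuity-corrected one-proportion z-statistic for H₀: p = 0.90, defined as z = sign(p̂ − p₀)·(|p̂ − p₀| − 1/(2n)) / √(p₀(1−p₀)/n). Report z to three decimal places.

z = -1.708

With x = 53 successes in n = 64, p̂ = 0.82812. p̂ − p₀ = -0.071875.
1/(2n) = 0.007812.
Corrected numerator: |-0.071875| − 0.007812 = 0.064063.
Under H₀, SE = √(p₀(1−p₀)/n) = √(0.90·0.10/64) = √0.001406250 = 0.037500.
z = −0.064063/0.037500 = -1.708.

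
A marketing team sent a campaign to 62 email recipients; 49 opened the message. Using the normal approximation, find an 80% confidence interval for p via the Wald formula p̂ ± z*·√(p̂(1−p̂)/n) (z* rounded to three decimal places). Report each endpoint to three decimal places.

(0.724, 0.857)

The sample proportion is 49/62 = 0.79032.
SE = √(p̂(1−p̂)/n) = √(0.165713/62) = 0.051699.
For 80% confidence, z* = 1.282.
Margin of error: 1.282 × 0.051699 = 0.06628.
So the interval runs from 0.724 to 0.857.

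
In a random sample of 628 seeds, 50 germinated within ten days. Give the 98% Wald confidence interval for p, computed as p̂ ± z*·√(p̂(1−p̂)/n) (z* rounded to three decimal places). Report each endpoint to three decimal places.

The sample proportion is 50/628 = 0.07962.
SE = √(p̂(1−p̂)/n) = √(0.073279/628) = 0.010802.
The 98% critical value is z* = 2.326.
Margin = 2.326·0.010802 = 0.02513.
CI: 0.07962 ± 0.02513 = (0.054, 0.105).

(0.054, 0.105)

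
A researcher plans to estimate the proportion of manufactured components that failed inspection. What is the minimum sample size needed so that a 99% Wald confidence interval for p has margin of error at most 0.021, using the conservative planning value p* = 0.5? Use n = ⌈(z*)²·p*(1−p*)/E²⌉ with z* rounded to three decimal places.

n = 3762

z* = 2.576 at the 99% level.
p*(1−p*) = 0.50·0.50 = 0.2500.
Required n before rounding: 6.635776 × 0.2500 / 0.021² = 3761.778.
⌈3761.778⌉ = 3762.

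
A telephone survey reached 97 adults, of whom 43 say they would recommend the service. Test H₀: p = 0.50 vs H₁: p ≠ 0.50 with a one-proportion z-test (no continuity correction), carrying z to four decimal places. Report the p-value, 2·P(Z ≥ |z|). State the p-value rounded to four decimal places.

p-value = 0.2640

p̂ = 43/97 = 0.44330.
Null standard error: √(0.50·0.50/97) = √0.002577320 = 0.050767.
z = (p̂ − p₀)/SE = (43/97 − 0.50)/0.050767 ≈ -1.1169.
p-value = 2·P(Z ≥ |z|) with z = -1.1169 → 0.2640.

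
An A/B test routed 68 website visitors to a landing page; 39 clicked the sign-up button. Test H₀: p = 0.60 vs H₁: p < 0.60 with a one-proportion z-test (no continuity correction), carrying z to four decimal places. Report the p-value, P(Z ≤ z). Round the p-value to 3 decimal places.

The sample proportion is 39/68 = 0.57353.
SE₀ = √(0.60·0.40/68) = 0.059409.
Test statistic (full precision, shown to 4 dp): z = (39/68 − 0.60)/SE₀ ≈ -0.4456.
From the standard normal, P(Z ≤ z) = 0.328.

p-value = 0.328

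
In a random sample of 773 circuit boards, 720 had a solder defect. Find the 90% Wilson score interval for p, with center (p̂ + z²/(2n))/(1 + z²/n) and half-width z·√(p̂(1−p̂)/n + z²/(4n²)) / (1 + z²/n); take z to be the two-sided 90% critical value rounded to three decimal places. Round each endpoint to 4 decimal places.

p̂ = 720/773 = 0.93144; z = 1.645, so z² = 2.706025.
Denominator 1 + z²/n = 1 + 2.706025/773 = 1.003501.
Adjusted center: (0.93144 + z²/(2n))/1.003501 = 0.92993.
Radicand: p̂(1−p̂)/n + z²/(4n²) = 0.000082617 + 0.000001132 = 0.000083749.
Half-width = z·√(radicand)/denom = 1.645·0.009151/1.003501 = 0.01500.
Interval: 0.92993 ± 0.01500 → (0.9149, 0.9449).

(0.9149, 0.9449)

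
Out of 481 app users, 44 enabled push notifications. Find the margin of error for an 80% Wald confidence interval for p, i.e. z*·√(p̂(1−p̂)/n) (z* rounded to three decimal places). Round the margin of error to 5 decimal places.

With x = 44 successes in n = 481, p̂ = 0.09148.
SE(p̂) = √(0.09148·0.90852/481) = 0.013145.
For 80% confidence, z* = 1.282.
ME = 1.282·0.013145 = 0.01685.

ME = 0.01685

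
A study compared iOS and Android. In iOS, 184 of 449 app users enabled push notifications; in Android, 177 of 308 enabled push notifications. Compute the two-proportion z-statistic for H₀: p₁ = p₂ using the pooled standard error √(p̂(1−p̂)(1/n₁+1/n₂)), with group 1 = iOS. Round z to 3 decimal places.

z = -4.462

Sample proportions: p̂₁ = 184/449 = 0.40980 and p̂₂ = 177/308 = 0.57468.
Pooled p̂ = (184+177)/(449+308) = 361/757 = 0.47688.
SE = √[p̂(1−p̂)(1/n₁+1/n₂)] = √[0.47688·0.52312·(1/449+1/308)] ≈ 0.036953.
z = (p̂₁ − p̂₂)/SE = (0.40980 − 0.57468)/0.036953 = -0.16488/0.036953 = -4.462.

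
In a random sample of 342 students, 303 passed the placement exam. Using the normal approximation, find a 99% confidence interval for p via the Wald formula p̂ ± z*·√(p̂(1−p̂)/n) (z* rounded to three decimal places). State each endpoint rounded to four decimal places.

p̂ = 303/342 = 0.88596.
SE(p̂) = √(0.88596·0.11404/342) = 0.017188.
For 99% confidence, z* = 2.576.
Margin of error: 2.576 × 0.017188 = 0.04428.
Interval: 0.88596 ± 0.04428 → (0.8417, 0.9302).

(0.8417, 0.9302)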